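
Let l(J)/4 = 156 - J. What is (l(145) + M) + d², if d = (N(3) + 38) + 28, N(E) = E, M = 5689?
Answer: 10494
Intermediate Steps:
d = 69 (d = (3 + 38) + 28 = 41 + 28 = 69)
l(J) = 624 - 4*J (l(J) = 4*(156 - J) = 624 - 4*J)
(l(145) + M) + d² = ((624 - 4*145) + 5689) + 69² = ((624 - 580) + 5689) + 4761 = (44 + 5689) + 4761 = 5733 + 4761 = 10494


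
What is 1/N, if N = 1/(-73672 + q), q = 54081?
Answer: -19591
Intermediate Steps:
N = -1/19591 (N = 1/(-73672 + 54081) = 1/(-19591) = -1/19591 ≈ -5.1044e-5)
1/N = 1/(-1/19591) = -19591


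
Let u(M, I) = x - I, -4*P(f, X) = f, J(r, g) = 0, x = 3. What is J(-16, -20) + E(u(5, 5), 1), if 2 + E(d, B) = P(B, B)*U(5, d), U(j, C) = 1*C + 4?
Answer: -5/2 ≈ -2.5000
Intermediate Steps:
P(f, X) = -f/4
u(M, I) = 3 - I
U(j, C) = 4 + C (U(j, C) = C + 4 = 4 + C)
E(d, B) = -2 - B*(4 + d)/4 (E(d, B) = -2 + (-B/4)*(4 + d) = -2 - B*(4 + d)/4)
J(-16, -20) + E(u(5, 5), 1) = 0 + (-2 - ¼*1*(4 + (3 - 1*5))) = 0 + (-2 - ¼*1*(4 + (3 - 5))) = 0 + (-2 - ¼*1*(4 - 2)) = 0 + (-2 - ¼*1*2) = 0 + (-2 - ½) = 0 - 5/2 = -5/2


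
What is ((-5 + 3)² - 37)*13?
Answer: -429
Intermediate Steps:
((-5 + 3)² - 37)*13 = ((-2)² - 37)*13 = (4 - 37)*13 = -33*13 = -429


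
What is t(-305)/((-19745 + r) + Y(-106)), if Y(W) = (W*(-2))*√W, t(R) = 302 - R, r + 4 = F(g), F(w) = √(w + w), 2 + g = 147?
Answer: 607/(-19749 + √290 + 212*I*√106) ≈ -0.03039 - 0.0033617*I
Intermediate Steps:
g = 145 (g = -2 + 147 = 145)
F(w) = √2*√w (F(w) = √(2*w) = √2*√w)
r = -4 + √290 (r = -4 + √2*√145 = -4 + √290 ≈ 13.029)
Y(W) = -2*W^(3/2) (Y(W) = (-2*W)*√W = -2*W^(3/2))
t(-305)/((-19745 + r) + Y(-106)) = (302 - 1*(-305))/((-19745 + (-4 + √290)) - (-212)*I*√106) = (302 + 305)/((-19749 + √290) - (-212)*I*√106) = 607/((-19749 + √290) + 212*I*√106) = 607/(-19749 + √290 + 212*I*√106)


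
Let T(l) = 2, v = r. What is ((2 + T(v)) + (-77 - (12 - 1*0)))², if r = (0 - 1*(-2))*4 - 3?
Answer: 7225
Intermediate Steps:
r = 5 (r = (0 + 2)*4 - 3 = 2*4 - 3 = 8 - 3 = 5)
v = 5
((2 + T(v)) + (-77 - (12 - 1*0)))² = ((2 + 2) + (-77 - (12 - 1*0)))² = (4 + (-77 - (12 + 0)))² = (4 + (-77 - 1*12))² = (4 + (-77 - 12))² = (4 - 89)² = (-85)² = 7225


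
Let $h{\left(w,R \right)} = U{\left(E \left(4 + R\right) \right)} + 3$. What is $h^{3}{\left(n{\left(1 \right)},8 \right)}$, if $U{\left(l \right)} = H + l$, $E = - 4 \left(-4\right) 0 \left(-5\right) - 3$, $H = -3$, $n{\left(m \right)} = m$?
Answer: $-46656$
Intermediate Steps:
$E = -3$ ($E = - 4 \cdot 0 \left(-5\right) - 3 = \left(-4\right) 0 - 3 = 0 - 3 = -3$)
$U{\left(l \right)} = -3 + l$
$h{\left(w,R \right)} = -12 - 3 R$ ($h{\left(w,R \right)} = \left(-3 - 3 \left(4 + R\right)\right) + 3 = \left(-3 - \left(12 + 3 R\right)\right) + 3 = \left(-15 - 3 R\right) + 3 = -12 - 3 R$)
$h^{3}{\left(n{\left(1 \right)},8 \right)} = \left(-12 - 24\right)^{3} = \left(-36\right)^{3} = -46656$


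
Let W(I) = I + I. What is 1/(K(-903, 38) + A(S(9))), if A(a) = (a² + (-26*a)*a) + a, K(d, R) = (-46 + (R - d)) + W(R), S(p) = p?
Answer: -1/1045 ≈ -0.00095694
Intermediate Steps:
W(I) = 2*I
K(d, R) = -46 - d + 3*R (K(d, R) = (-46 + (R - d)) + 2*R = (-46 + R - d) + 2*R = -46 - d + 3*R)
A(a) = a - 25*a² (A(a) = (a² - 26*a²) + a = -25*a² + a = a - 25*a²)
1/(K(-903, 38) + A(S(9))) = 1/((-46 - 1*(-903) + 3*38) + 9*(1 - 25*9)) = 1/((-46 + 903 + 114) + 9*(1 - 225)) = 1/(971 + 9*(-224)) = 1/(971 - 2016) = 1/(-1045) = -1/1045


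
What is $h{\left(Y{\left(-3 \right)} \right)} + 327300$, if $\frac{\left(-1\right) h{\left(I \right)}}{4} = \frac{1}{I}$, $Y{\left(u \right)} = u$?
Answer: $\frac{981904}{3} \approx 3.273 \cdot 10^{5}$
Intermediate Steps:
$h{\left(I \right)} = - \frac{4}{I}$
$h{\left(Y{\left(-3 \right)} \right)} + 327300 = - \frac{4}{-3} + 327300 = \left(-4\right) \left(- \frac{1}{3}\right) + 327300 = \frac{4}{3} + 327300 = \frac{981904}{3}$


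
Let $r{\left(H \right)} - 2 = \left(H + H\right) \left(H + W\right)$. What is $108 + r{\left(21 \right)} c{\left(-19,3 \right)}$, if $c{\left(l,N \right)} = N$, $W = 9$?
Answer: $3894$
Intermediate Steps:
$r{\left(H \right)} = 2 + 2 H \left(9 + H\right)$ ($r{\left(H \right)} = 2 + \left(H + H\right) \left(H + 9\right) = 2 + 2 H \left(9 + H\right)$)
$108 + r{\left(21 \right)} c{\left(-19,3 \right)} = 108 + \left(2 + 2 \cdot 21^{2} + 18 \cdot 21\right) 3 = 108 + \left(2 + 2 \cdot 441 + 378\right) 3 = 108 + \left(2 + 882 + 378\right) 3 = 108 + 1262 \cdot 3 = 108 + 3786 = 3894$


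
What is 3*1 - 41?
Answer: -38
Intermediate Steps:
3*1 - 41 = 3 - 41 = -38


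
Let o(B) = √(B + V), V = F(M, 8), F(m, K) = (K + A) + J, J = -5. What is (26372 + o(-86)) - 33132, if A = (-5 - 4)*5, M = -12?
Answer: -6760 + 8*I*√2 ≈ -6760.0 + 11.314*I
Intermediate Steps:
A = -45 (A = -9*5 = -45)
F(m, K) = -50 + K (F(m, K) = (K - 45) - 5 = (-45 + K) - 5 = -50 + K)
V = -42 (V = -50 + 8 = -42)
o(B) = √(-42 + B) (o(B) = √(B - 42) = √(-42 + B))
(26372 + o(-86)) - 33132 = (26372 + √(-42 - 86)) - 33132 = (26372 + √(-128)) - 33132 = (26372 + 8*I*√2) - 33132 = -6760 + 8*I*√2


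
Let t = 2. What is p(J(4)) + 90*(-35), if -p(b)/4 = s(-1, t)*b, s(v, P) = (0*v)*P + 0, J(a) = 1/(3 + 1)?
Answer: -3150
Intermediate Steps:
J(a) = ¼ (J(a) = 1/4 = ¼)
s(v, P) = 0 (s(v, P) = 0*P + 0 = 0 + 0 = 0)
p(b) = 0 (p(b) = -0*b = -4*0 = 0)
p(J(4)) + 90*(-35) = 0 + 90*(-35) = 0 - 3150 = -3150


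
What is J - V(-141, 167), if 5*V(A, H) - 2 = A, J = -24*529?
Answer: -63341/5 ≈ -12668.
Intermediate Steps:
J = -12696
V(A, H) = ⅖ + A/5
J - V(-141, 167) = -12696 - (⅖ + (⅕)*(-141)) = -12696 - (⅖ - 141/5) = -12696 - 1*(-139/5) = -12696 + 139/5 = -63341/5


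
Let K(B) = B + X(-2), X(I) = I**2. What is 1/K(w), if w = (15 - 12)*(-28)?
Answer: -1/80 ≈ -0.012500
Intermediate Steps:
w = -84 (w = 3*(-28) = -84)
K(B) = 4 + B (K(B) = B + (-2)**2 = B + 4 = 4 + B)
1/K(w) = 1/(4 - 84) = 1/(-80) = -1/80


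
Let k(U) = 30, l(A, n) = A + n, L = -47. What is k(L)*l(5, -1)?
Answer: 120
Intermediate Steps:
k(L)*l(5, -1) = 30*(5 - 1) = 30*4 = 120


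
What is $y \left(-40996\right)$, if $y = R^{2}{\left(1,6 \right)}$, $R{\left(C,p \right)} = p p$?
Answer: $-53130816$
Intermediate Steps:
$R{\left(C,p \right)} = p^{2}$
$y = 1296$ ($y = \left(6^{2}\right)^{2} = 36^{2} = 1296$)
$y \left(-40996\right) = 1296 \left(-40996\right) = -53130816$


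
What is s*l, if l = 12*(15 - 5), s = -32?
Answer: -3840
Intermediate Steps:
l = 120 (l = 12*10 = 120)
s*l = -32*120 = -3840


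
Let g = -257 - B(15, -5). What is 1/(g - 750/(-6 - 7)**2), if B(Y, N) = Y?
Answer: -169/46718 ≈ -0.0036175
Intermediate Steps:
g = -272 (g = -257 - 1*15 = -257 - 15 = -272)
1/(g - 750/(-6 - 7)**2) = 1/(-272 - 750/(-6 - 7)**2) = 1/(-272 - 750/((-13)**2)) = 1/(-272 - 750/169) = 1/(-46718/169) = -169/46718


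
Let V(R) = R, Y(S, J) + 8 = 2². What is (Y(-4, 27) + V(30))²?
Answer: 676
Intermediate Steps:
Y(S, J) = -4 (Y(S, J) = -8 + 2² = -8 + 4 = -4)
(Y(-4, 27) + V(30))² = (-4 + 30)² = 26² = 676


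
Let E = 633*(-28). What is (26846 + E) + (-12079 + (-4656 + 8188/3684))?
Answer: -7009526/921 ≈ -7610.8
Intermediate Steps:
E = -17724
(26846 + E) + (-12079 + (-4656 + 8188/3684)) = (26846 - 17724) + (-12079 + (-4656 + 8188/3684)) = 9122 + (-12079 + (-4656 + 8188*(1/3684))) = 9122 + (-12079 + (-4656 + 2047/921)) = 9122 + (-12079 - 4286129/921) = 9122 - 15410888/921 = -7009526/921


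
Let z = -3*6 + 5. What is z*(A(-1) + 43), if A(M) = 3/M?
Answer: -520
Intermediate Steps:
z = -13 (z = -18 + 5 = -13)
z*(A(-1) + 43) = -13*(3/(-1) + 43) = -13*(3*(-1) + 43) = -13*(-3 + 43) = -13*40 = -520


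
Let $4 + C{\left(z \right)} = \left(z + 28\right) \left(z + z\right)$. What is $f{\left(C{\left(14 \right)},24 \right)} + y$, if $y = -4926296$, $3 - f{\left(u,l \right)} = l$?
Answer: $-4926317$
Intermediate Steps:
$C{\left(z \right)} = -4 + 2 z \left(28 + z\right)$ ($C{\left(z \right)} = -4 + \left(z + 28\right) \left(z + z\right) = -4 + \left(28 + z\right) 2 z = -4 + 2 z \left(28 + z\right)$)
$f{\left(u,l \right)} = 3 - l$
$f{\left(C{\left(14 \right)},24 \right)} + y = \left(3 - 24\right) - 4926296 = -21 - 4926296 = -4926317$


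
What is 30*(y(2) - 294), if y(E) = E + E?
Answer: -8700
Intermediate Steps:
y(E) = 2*E
30*(y(2) - 294) = 30*(2*2 - 294) = 30*(4 - 294) = 30*(-290) = -8700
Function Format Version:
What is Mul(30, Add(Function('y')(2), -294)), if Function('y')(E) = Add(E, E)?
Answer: -8700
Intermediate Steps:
Function('y')(E) = Mul(2, E)
Mul(30, Add(Function('y')(2), -294)) = Mul(30, Add(Mul(2, 2), -294)) = Mul(30, Add(4, -294)) = Mul(30, -290) = -8700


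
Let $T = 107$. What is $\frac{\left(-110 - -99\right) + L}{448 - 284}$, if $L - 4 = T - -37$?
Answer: $\frac{137}{164} \approx 0.83537$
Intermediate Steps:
$L = 148$ ($L = 4 + \left(107 - -37\right) = 4 + \left(107 + 37\right) = 4 + 144 = 148$)
$\frac{\left(-110 - -99\right) + L}{448 - 284} = \frac{\left(-110 - -99\right) + 148}{448 - 284} = \frac{\left(-110 + 99\right) + 148}{164} = \left(-11 + 148\right) \frac{1}{164} = 137 \cdot \frac{1}{164} = \frac{137}{164}$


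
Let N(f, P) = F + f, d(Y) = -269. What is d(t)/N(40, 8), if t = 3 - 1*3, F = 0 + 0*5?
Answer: -269/40 ≈ -6.7250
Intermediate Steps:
F = 0 (F = 0 + 0 = 0)
t = 0 (t = 3 - 3 = 0)
N(f, P) = f (N(f, P) = 0 + f = f)
d(t)/N(40, 8) = -269/40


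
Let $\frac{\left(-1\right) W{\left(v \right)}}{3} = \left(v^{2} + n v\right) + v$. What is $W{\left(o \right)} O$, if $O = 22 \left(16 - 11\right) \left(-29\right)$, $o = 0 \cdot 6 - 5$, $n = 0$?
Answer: $191400$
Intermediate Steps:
$o = -5$ ($o = 0 - 5 = -5$)
$W{\left(v \right)} = - 3 v - 3 v^{2}$ ($W{\left(v \right)} = - 3 \left(\left(v^{2} + 0 v\right) + v\right) = - 3 \left(\left(v^{2} + 0\right) + v\right) = - 3 \left(v^{2} + v\right) = - 3 \left(v + v^{2}\right) = - 3 v - 3 v^{2}$)
$O = -3190$ ($O = 22 \left(16 - 11\right) \left(-29\right) = 22 \cdot 5 \left(-29\right) = 110 \left(-29\right) = -3190$)
$W{\left(o \right)} O = \left(-3\right) \left(-5\right) \left(1 - 5\right) \left(-3190\right) = \left(-3\right) \left(-5\right) \left(-4\right) \left(-3190\right) = \left(-60\right) \left(-3190\right) = 191400$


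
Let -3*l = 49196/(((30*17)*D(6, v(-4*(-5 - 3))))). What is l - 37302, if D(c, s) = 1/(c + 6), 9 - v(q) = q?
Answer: -9610402/255 ≈ -37688.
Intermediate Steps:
v(q) = 9 - q
D(c, s) = 1/(6 + c)
l = -98392/255 (l = -49196/(3*((30*17)/(6 + 6))) = -49196/(3*(510/12)) = -49196/(3*(510*(1/12))) = -49196/(3*85/2) = -49196*2/(3*85) = -1/3*98392/85 = -98392/255 ≈ -385.85)
l - 37302 = -98392/255 - 37302 = -9610402/255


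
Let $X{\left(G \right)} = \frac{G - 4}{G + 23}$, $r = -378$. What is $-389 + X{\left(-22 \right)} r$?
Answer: $9439$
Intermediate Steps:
$X{\left(G \right)} = \frac{-4 + G}{23 + G}$
$-389 + X{\left(-22 \right)} r = -389 + \frac{-4 - 22}{23 - 22} \left(-378\right) = -389 + 1^{-1} \left(-26\right) \left(-378\right) = -389 + 1 \left(-26\right) \left(-378\right) = -389 - -9828 = -389 + 9828 = 9439$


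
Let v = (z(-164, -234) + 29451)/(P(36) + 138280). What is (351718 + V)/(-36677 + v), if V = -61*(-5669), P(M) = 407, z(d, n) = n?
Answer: -3582886187/188392366 ≈ -19.018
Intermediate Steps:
v = 9739/46229 (v = (-234 + 29451)/(407 + 138280) = 29217/138687 = 29217*(1/138687) = 9739/46229 ≈ 0.21067)
V = 345809
(351718 + V)/(-36677 + v) = (351718 + 345809)/(-36677 + 9739/46229) = 697527/(-1695531294/46229) = 697527*(-46229/1695531294) = -3582886187/188392366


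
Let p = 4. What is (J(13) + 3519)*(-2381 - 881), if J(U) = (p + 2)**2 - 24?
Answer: -11518122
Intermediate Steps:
J(U) = 12 (J(U) = (4 + 2)**2 - 24 = 6**2 - 24 = 36 - 24 = 12)
(J(13) + 3519)*(-2381 - 881) = (12 + 3519)*(-2381 - 881) = 3531*(-3262) = -11518122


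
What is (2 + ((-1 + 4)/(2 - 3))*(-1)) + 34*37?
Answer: 1263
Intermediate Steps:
(2 + ((-1 + 4)/(2 - 3))*(-1)) + 34*37 = (2 + (3/(-1))*(-1)) + 1258 = (2 + (3*(-1))*(-1)) + 1258 = (2 - 3*(-1)) + 1258 = (2 + 3) + 1258 = 5 + 1258 = 1263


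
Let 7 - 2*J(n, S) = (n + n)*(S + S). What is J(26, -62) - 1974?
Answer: 2507/2 ≈ 1253.5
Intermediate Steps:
J(n, S) = 7/2 - 2*S*n (J(n, S) = 7/2 - (n + n)*(S + S)/2 = 7/2 - 2*n*2*S/2 = 7/2 - 2*S*n)
J(26, -62) - 1974 = (7/2 - 2*(-62)*26) - 1974 = (7/2 + 3224) - 1974 = 6455/2 - 1974 = 2507/2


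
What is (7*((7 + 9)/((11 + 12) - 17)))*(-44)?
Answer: -2464/3 ≈ -821.33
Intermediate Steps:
(7*((7 + 9)/((11 + 12) - 17)))*(-44) = (7*(16/(23 - 17)))*(-44) = (7*(16/6))*(-44) = (7*(16*(⅙)))*(-44) = (7*(8/3))*(-44) = (56/3)*(-44) = -2464/3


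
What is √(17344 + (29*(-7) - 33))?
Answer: 2*√4277 ≈ 130.80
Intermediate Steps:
√(17344 + (29*(-7) - 33)) = √(17344 + (-203 - 33)) = √(17344 - 236) = √17108 = 2*√4277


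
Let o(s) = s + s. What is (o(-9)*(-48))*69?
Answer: 59616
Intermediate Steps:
o(s) = 2*s
(o(-9)*(-48))*69 = ((2*(-9))*(-48))*69 = -18*(-48)*69 = 864*69 = 59616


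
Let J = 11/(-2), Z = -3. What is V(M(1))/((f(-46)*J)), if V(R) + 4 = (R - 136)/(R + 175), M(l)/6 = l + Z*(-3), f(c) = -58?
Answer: -1016/74965 ≈ -0.013553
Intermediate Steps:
M(l) = 54 + 6*l (M(l) = 6*(l - 3*(-3)) = 6*(l + 9) = 6*(9 + l) = 54 + 6*l)
J = -11/2 (J = 11*(-½) = -11/2 ≈ -5.5000)
V(R) = -4 + (-136 + R)/(175 + R) (V(R) = -4 + (R - 136)/(R + 175) = -4 + (-136 + R)/(175 + R))
V(M(1))/((f(-46)*J)) = ((-836 - 3*(54 + 6*1))/(175 + (54 + 6*1)))/((-58*(-11/2))) = ((-836 - 3*(54 + 6))/(175 + (54 + 6)))/319 = ((-836 - 3*60)/(175 + 60))*(1/319) = ((-836 - 180)/235)*(1/319) = ((1/235)*(-1016))*(1/319) = -1016/235*1/319 = -1016/74965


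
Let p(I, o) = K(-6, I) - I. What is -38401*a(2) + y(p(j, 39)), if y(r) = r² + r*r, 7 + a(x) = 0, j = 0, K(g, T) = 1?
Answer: 268809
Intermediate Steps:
a(x) = -7 (a(x) = -7 + 0 = -7)
p(I, o) = 1 - I
y(r) = 2*r² (y(r) = r² + r² = 2*r²)
-38401*a(2) + y(p(j, 39)) = -38401*(-7) + 2*(1 - 1*0)² = 268807 + 2*(1 + 0)² = 268807 + 2*1² = 268807 + 2*1 = 268807 + 2 = 268809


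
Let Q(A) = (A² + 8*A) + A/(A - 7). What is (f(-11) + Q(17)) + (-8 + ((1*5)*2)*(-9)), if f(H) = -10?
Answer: 3187/10 ≈ 318.70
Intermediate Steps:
Q(A) = A² + 8*A + A/(-7 + A) (Q(A) = (A² + 8*A) + A/(-7 + A) = A² + 8*A + A/(-7 + A))
(f(-11) + Q(17)) + (-8 + ((1*5)*2)*(-9)) = (-10 + 17*(-55 + 17 + 17²)/(-7 + 17)) + (-8 + ((1*5)*2)*(-9)) = (-10 + 17*(-55 + 17 + 289)/10) + (-8 + (5*2)*(-9)) = (-10 + 17*(⅒)*251) + (-8 + 10*(-9)) = (-10 + 4267/10) + (-8 - 90) = 4167/10 - 98 = 3187/10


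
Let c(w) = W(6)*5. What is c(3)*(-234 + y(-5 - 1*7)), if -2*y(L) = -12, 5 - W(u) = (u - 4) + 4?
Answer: 1140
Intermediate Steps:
W(u) = 5 - u (W(u) = 5 - ((u - 4) + 4) = 5 - ((-4 + u) + 4) = 5 - u)
y(L) = 6 (y(L) = -½*(-12) = 6)
c(w) = -5 (c(w) = (5 - 1*6)*5 = (5 - 6)*5 = -1*5 = -5)
c(3)*(-234 + y(-5 - 1*7)) = -5*(-234 + 6) = -5*(-228) = 1140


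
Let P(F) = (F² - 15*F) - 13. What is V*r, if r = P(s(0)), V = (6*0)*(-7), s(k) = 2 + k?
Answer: 0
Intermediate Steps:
V = 0 (V = 0*(-7) = 0)
P(F) = -13 + F² - 15*F
r = -39 (r = -13 + (2 + 0)² - 15*(2 + 0) = -13 + 2² - 15*2 = -13 + 4 - 30 = -39)
V*r = 0*(-39) = 0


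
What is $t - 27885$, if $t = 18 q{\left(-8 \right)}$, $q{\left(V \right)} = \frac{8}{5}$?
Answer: $- \frac{139281}{5} \approx -27856.0$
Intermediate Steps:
$q{\left(V \right)} = \frac{8}{5}$ ($q{\left(V \right)} = 8 \cdot \frac{1}{5} = \frac{8}{5}$)
$t = \frac{144}{5}$ ($t = 18 \cdot \frac{8}{5} = \frac{144}{5} \approx 28.8$)
$t - 27885 = \frac{144}{5} - 27885 = - \frac{139281}{5}$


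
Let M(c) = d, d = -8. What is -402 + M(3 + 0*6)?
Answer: -410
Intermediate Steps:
M(c) = -8
-402 + M(3 + 0*6) = -402 - 8 = -410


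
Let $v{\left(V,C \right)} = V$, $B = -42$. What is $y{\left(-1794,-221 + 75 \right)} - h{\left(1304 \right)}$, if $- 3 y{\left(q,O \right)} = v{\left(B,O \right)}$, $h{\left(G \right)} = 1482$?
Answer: $-1468$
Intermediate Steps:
$y{\left(q,O \right)} = 14$ ($y{\left(q,O \right)} = \left(- \frac{1}{3}\right) \left(-42\right) = 14$)
$y{\left(-1794,-221 + 75 \right)} - h{\left(1304 \right)} = 14 - 1482 = -1468$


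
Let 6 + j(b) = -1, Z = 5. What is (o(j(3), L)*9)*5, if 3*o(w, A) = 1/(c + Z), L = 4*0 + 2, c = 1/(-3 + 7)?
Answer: 20/7 ≈ 2.8571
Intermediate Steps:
c = ¼ (c = 1/4 = ¼ ≈ 0.25000)
j(b) = -7 (j(b) = -6 - 1 = -7)
L = 2 (L = 0 + 2 = 2)
o(w, A) = 4/63 (o(w, A) = 1/(3*(¼ + 5)) = 1/(3*(21/4)) = (⅓)*(4/21) = 4/63)
(o(j(3), L)*9)*5 = ((4/63)*9)*5 = (4/7)*5 = 20/7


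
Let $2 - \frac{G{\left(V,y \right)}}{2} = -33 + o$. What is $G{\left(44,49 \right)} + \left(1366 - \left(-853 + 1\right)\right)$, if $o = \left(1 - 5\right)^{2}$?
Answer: $2256$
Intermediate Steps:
$o = 16$ ($o = \left(-4\right)^{2} = 16$)
$G{\left(V,y \right)} = 38$ ($G{\left(V,y \right)} = 4 - 2 \left(-33 + 16\right) = 4 - -34 = 4 + 34 = 38$)
$G{\left(44,49 \right)} + \left(1366 - \left(-853 + 1\right)\right) = 38 + \left(1366 - \left(-853 + 1\right)\right) = 38 + \left(1366 - -852\right) = 38 + \left(1366 + 852\right) = 38 + 2218 = 2256$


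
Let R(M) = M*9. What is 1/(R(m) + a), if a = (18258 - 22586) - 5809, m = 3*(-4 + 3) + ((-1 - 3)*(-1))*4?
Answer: -1/10020 ≈ -9.9800e-5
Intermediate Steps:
m = 13 (m = 3*(-1) - 4*(-1)*4 = -3 + 4*4 = -3 + 16 = 13)
R(M) = 9*M
a = -10137 (a = -4328 - 5809 = -10137)
1/(R(m) + a) = 1/(9*13 - 10137) = 1/(117 - 10137) = 1/(-10020) = -1/10020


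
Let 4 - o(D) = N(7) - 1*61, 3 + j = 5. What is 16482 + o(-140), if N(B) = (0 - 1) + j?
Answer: 16546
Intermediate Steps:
j = 2 (j = -3 + 5 = 2)
N(B) = 1 (N(B) = (0 - 1) + 2 = -1 + 2 = 1)
o(D) = 64 (o(D) = 4 - (1 - 1*61) = 4 - (1 - 61) = 4 - 1*(-60) = 4 + 60 = 64)
16482 + o(-140) = 16482 + 64 = 16546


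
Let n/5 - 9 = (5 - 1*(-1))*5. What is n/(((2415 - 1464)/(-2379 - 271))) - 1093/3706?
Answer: -638704981/1174802 ≈ -543.67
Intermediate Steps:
n = 195 (n = 45 + 5*((5 - 1*(-1))*5) = 45 + 5*((5 + 1)*5) = 45 + 5*(6*5) = 45 + 5*30 = 45 + 150 = 195)
n/(((2415 - 1464)/(-2379 - 271))) - 1093/3706 = 195/(((2415 - 1464)/(-2379 - 271))) - 1093/3706 = 195/((951/(-2650))) - 1093*1/3706 = 195/((951*(-1/2650))) - 1093/3706 = 195/(-951/2650) - 1093/3706 = 195*(-2650/951) - 1093/3706 = -172250/317 - 1093/3706 = -638704981/1174802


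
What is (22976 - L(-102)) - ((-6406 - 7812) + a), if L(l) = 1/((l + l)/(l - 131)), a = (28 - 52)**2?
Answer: 7469839/204 ≈ 36617.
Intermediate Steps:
a = 576 (a = (-24)**2 = 576)
L(l) = (-131 + l)/(2*l) (L(l) = 1/((2*l)/(-131 + l)) = 1/(2*l/(-131 + l)) = (-131 + l)/(2*l))
(22976 - L(-102)) - ((-6406 - 7812) + a) = (22976 - (-131 - 102)/(2*(-102))) - ((-6406 - 7812) + 576) = (22976 - (-1)*(-233)/(2*102)) - (-14218 + 576) = (22976 - 1*233/204) - 1*(-13642) = (22976 - 233/204) + 13642 = 4686871/204 + 13642 = 7469839/204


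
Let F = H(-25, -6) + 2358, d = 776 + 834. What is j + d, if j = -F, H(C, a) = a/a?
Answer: -749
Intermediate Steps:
H(C, a) = 1
d = 1610
F = 2359 (F = 1 + 2358 = 2359)
j = -2359 (j = -1*2359 = -2359)
j + d = -2359 + 1610 = -749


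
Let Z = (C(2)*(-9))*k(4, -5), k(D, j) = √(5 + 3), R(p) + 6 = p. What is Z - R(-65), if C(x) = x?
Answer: 71 - 36*√2 ≈ 20.088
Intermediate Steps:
R(p) = -6 + p
k(D, j) = 2*√2 (k(D, j) = √8 = 2*√2)
Z = -36*√2 (Z = (2*(-9))*(2*√2) = -36*√2 ≈ -50.912)
Z - R(-65) = -36*√2 - (-6 - 65) = -36*√2 - 1*(-71) = -36*√2 + 71 = 71 - 36*√2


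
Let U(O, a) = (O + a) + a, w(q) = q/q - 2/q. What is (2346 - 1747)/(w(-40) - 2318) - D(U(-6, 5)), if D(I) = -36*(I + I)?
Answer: 13333652/46339 ≈ 287.74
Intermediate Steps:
w(q) = 1 - 2/q
U(O, a) = O + 2*a
D(I) = -72*I
(2346 - 1747)/(w(-40) - 2318) - D(U(-6, 5)) = (2346 - 1747)/((-2 - 40)/(-40) - 2318) - (-72)*(-6 + 2*5) = 599/(-1/40*(-42) - 2318) - (-72)*(-6 + 10) = 599/(21/20 - 2318) - (-72)*4 = 599/(-46339/20) - 1*(-288) = 599*(-20/46339) + 288 = -11980/46339 + 288 = 13333652/46339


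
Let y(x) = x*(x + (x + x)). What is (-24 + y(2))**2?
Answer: 144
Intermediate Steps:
y(x) = 3*x**2 (y(x) = x*(x + 2*x) = x*(3*x) = 3*x**2)
(-24 + y(2))**2 = (-24 + 3*2**2)**2 = (-24 + 3*4)**2 = (-24 + 12)**2 = (-12)**2 = 144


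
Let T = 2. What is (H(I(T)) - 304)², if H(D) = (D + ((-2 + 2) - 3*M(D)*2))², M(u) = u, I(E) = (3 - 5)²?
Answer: 9216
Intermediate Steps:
I(E) = 4 (I(E) = (-2)² = 4)
H(D) = 25*D² (H(D) = (D + ((-2 + 2) - 3*D*2))² = (D + (0 - 6*D))² = (D - 6*D)² = (-5*D)² = 25*D²)
(H(I(T)) - 304)² = (25*4² - 304)² = (25*16 - 304)² = (400 - 304)² = 96² = 9216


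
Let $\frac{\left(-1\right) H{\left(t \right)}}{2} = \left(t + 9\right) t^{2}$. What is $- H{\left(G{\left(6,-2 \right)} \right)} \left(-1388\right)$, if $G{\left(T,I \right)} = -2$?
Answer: $-77728$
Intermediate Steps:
$H{\left(t \right)} = - 2 t^{2} \left(9 + t\right)$ ($H{\left(t \right)} = - 2 \left(t + 9\right) t^{2} = - 2 \left(9 + t\right) t^{2} = - 2 t^{2} \left(9 + t\right)$)
$- H{\left(G{\left(6,-2 \right)} \right)} \left(-1388\right) = - 2 \left(-2\right)^{2} \left(-9 - -2\right) \left(-1388\right) = - 2 \cdot 4 \left(-9 + 2\right) \left(-1388\right) = - 2 \cdot 4 \left(-7\right) \left(-1388\right) = - \left(-56\right) \left(-1388\right) = \left(-1\right) 77728 = -77728$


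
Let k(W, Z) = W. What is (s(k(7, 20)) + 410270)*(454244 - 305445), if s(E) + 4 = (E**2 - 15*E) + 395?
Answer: 61097613395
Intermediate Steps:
s(E) = 391 + E**2 - 15*E (s(E) = -4 + ((E**2 - 15*E) + 395) = -4 + (395 + E**2 - 15*E) = 391 + E**2 - 15*E)
(s(k(7, 20)) + 410270)*(454244 - 305445) = ((391 + 7**2 - 15*7) + 410270)*(454244 - 305445) = ((391 + 49 - 105) + 410270)*148799 = (335 + 410270)*148799 = 410605*148799 = 61097613395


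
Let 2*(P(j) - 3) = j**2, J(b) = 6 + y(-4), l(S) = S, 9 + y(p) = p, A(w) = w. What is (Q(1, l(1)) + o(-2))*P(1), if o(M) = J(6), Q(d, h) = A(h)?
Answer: -21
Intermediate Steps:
y(p) = -9 + p
J(b) = -7 (J(b) = 6 + (-9 - 4) = 6 - 13 = -7)
Q(d, h) = h
P(j) = 3 + j**2/2
o(M) = -7
(Q(1, l(1)) + o(-2))*P(1) = (1 - 7)*(3 + (1/2)*1**2) = -6*(3 + (1/2)*1) = -6*(3 + 1/2) = -6*7/2 = -21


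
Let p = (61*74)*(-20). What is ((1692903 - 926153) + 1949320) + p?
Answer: 2625790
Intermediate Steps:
p = -90280 (p = 4514*(-20) = -90280)
((1692903 - 926153) + 1949320) + p = ((1692903 - 926153) + 1949320) - 90280 = (766750 + 1949320) - 90280 = 2716070 - 90280 = 2625790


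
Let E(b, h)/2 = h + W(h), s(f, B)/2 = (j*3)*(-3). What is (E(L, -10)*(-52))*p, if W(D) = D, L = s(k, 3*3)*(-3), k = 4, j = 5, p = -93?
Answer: -193440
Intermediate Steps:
s(f, B) = -90 (s(f, B) = 2*((5*3)*(-3)) = 2*(15*(-3)) = 2*(-45) = -90)
L = 270 (L = -90*(-3) = 270)
E(b, h) = 4*h (E(b, h) = 2*(h + h) = 2*(2*h) = 4*h)
(E(L, -10)*(-52))*p = ((4*(-10))*(-52))*(-93) = -40*(-52)*(-93) = 2080*(-93) = -193440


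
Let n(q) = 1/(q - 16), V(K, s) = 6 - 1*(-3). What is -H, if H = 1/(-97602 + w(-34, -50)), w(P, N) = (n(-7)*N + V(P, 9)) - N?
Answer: 23/2243439 ≈ 1.0252e-5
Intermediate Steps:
V(K, s) = 9 (V(K, s) = 6 + 3 = 9)
n(q) = 1/(-16 + q)
w(P, N) = 9 - 24*N/23 (w(P, N) = (N/(-16 - 7) + 9) - N = (N/(-23) + 9) - N = (-N/23 + 9) - N = (9 - N/23) - N = 9 - 24*N/23)
H = -23/2243439 (H = 1/(-97602 + (9 - 24/23*(-50))) = 1/(-97602 + (9 + 1200/23)) = 1/(-97602 + 1407/23) = 1/(-2243439/23) = -23/2243439 ≈ -1.0252e-5)
-H = -1*(-23/2243439) = 23/2243439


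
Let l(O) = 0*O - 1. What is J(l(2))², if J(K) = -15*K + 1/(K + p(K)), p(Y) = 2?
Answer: 256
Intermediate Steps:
l(O) = -1 (l(O) = 0 - 1 = -1)
J(K) = 1/(2 + K) - 15*K (J(K) = -15*K + 1/(K + 2) = -15*K + 1/(2 + K) = 1/(2 + K) - 15*K)
J(l(2))² = ((1 - 30*(-1) - 15*(-1)²)/(2 - 1))² = ((1 + 30 - 15*1)/1)² = (1*(1 + 30 - 15))² = (1*16)² = 16² = 256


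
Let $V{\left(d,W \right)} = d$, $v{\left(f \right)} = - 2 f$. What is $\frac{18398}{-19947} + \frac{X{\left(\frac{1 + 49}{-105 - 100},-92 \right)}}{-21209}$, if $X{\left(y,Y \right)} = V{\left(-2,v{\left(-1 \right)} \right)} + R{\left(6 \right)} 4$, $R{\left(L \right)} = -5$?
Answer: $- \frac{389764348}{423055923} \approx -0.92131$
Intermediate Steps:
$X{\left(y,Y \right)} = -22$ ($X{\left(y,Y \right)} = -2 - 20 = -22$)
$\frac{18398}{-19947} + \frac{X{\left(\frac{1 + 49}{-105 - 100},-92 \right)}}{-21209} = \frac{18398}{-19947} - \frac{22}{-21209} = 18398 \left(- \frac{1}{19947}\right) - - \frac{22}{21209} = - \frac{18398}{19947} + \frac{22}{21209} = - \frac{389764348}{423055923}$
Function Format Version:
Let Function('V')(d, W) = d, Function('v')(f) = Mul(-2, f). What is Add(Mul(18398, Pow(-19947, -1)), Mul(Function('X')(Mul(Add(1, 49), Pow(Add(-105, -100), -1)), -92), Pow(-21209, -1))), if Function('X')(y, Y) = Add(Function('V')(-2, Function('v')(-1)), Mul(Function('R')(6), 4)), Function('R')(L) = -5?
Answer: Rational(-389764348, 423055923) ≈ -0.92131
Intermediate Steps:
Function('X')(y, Y) = -22 (Function('X')(y, Y) = Add(-2, Mul(-5, 4)) = Add(-2, -20) = -22)
Add(Mul(18398, Pow(-19947, -1)), Mul(Function('X')(Mul(Add(1, 49), Pow(Add(-105, -100), -1)), -92), Pow(-21209, -1))) = Add(Mul(18398, Pow(-19947, -1)), Mul(-22, Pow(-21209, -1))) = Add(Mul(18398, Rational(-1, 19947)), Mul(-22, Rational(-1, 21209))) = Add(Rational(-18398, 19947), Rational(22, 21209)) = Rational(-389764348, 423055923)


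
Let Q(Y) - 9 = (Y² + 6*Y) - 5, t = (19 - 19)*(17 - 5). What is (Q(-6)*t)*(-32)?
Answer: 0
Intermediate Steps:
t = 0 (t = 0*12 = 0)
Q(Y) = 4 + Y² + 6*Y (Q(Y) = 9 + ((Y² + 6*Y) - 5) = 9 + (-5 + Y² + 6*Y) = 4 + Y² + 6*Y)
(Q(-6)*t)*(-32) = ((4 + (-6)² + 6*(-6))*0)*(-32) = ((4 + 36 - 36)*0)*(-32) = (4*0)*(-32) = 0*(-32) = 0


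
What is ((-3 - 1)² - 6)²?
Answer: 100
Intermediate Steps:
((-3 - 1)² - 6)² = ((-4)² - 6)² = (16 - 6)² = 10² = 100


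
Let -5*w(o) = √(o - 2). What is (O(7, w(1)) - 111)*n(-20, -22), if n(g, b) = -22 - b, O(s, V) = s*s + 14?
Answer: 0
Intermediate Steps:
w(o) = -√(-2 + o)/5 (w(o) = -√(o - 2)/5 = -√(-2 + o)/5)
O(s, V) = 14 + s² (O(s, V) = s² + 14 = 14 + s²)
(O(7, w(1)) - 111)*n(-20, -22) = ((14 + 7²) - 111)*(-22 - 1*(-22)) = ((14 + 49) - 111)*(-22 + 22) = (63 - 111)*0 = -48*0 = 0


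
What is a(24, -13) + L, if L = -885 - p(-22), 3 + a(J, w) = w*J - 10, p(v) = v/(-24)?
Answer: -14531/12 ≈ -1210.9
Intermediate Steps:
p(v) = -v/24 (p(v) = v*(-1/24) = -v/24)
a(J, w) = -13 + J*w (a(J, w) = -3 + (w*J - 10) = -3 + (J*w - 10) = -3 + (-10 + J*w) = -13 + J*w)
L = -10631/12 (L = -885 - (-1)*(-22)/24 = -885 - 1*11/12 = -885 - 11/12 = -10631/12 ≈ -885.92)
a(24, -13) + L = (-13 + 24*(-13)) - 10631/12 = (-13 - 312) - 10631/12 = -325 - 10631/12 = -14531/12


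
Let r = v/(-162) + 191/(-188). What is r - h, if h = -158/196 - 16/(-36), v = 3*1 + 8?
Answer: -538871/746172 ≈ -0.72218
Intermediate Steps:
v = 11 (v = 3 + 8 = 11)
r = -16505/15228 (r = 11/(-162) + 191/(-188) = 11*(-1/162) + 191*(-1/188) = -11/162 - 191/188 = -16505/15228 ≈ -1.0839)
h = -319/882 (h = -158*1/196 - 16*(-1/36) = -79/98 + 4/9 = -319/882 ≈ -0.36168)
r - h = -16505/15228 - 1*(-319/882) = -16505/15228 + 319/882 = -538871/746172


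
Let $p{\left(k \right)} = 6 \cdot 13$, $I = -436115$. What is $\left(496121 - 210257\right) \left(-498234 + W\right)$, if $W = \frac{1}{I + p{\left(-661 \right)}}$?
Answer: $- \frac{62103513386096376}{436037} \approx -1.4243 \cdot 10^{11}$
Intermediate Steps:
$p{\left(k \right)} = 78$
$W = - \frac{1}{436037}$ ($W = \frac{1}{-436115 + 78} = \frac{1}{-436037} = - \frac{1}{436037} \approx -2.2934 \cdot 10^{-6}$)
$\left(496121 - 210257\right) \left(-498234 + W\right) = \left(496121 - 210257\right) \left(-498234 - \frac{1}{436037}\right) = 285864 \left(- \frac{217248458659}{436037}\right) = - \frac{62103513386096376}{436037}$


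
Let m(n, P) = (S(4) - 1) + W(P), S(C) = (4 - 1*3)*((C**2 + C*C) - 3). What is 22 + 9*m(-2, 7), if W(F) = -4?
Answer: 238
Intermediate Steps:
S(C) = -3 + 2*C**2 (S(C) = (4 - 3)*((C**2 + C**2) - 3) = 1*(2*C**2 - 3) = 1*(-3 + 2*C**2) = -3 + 2*C**2)
m(n, P) = 24 (m(n, P) = ((-3 + 2*4**2) - 1) - 4 = ((-3 + 2*16) - 1) - 4 = ((-3 + 32) - 1) - 4 = (29 - 1) - 4 = 28 - 4 = 24)
22 + 9*m(-2, 7) = 22 + 9*24 = 22 + 216 = 238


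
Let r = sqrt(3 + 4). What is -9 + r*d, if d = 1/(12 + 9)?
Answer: -9 + sqrt(7)/21 ≈ -8.8740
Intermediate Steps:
d = 1/21 ≈ 0.047619
r = sqrt(7) ≈ 2.6458
-9 + r*d = -9 + sqrt(7)*(1/21) = -9 + sqrt(7)/21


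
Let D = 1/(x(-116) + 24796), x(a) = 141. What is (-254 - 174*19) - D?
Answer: -88775721/24937 ≈ -3560.0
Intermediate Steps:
D = 1/24937 (D = 1/(141 + 24796) = 1/24937 ≈ 4.0101e-5)
(-254 - 174*19) - D = (-254 - 174*19) - 1*1/24937 = (-254 - 1*3306) - 1/24937 = (-254 - 3306) - 1/24937 = -3560 - 1/24937 = -88775721/24937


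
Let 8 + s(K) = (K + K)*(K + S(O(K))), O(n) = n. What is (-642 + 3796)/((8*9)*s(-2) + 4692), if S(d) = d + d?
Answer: 1577/2922 ≈ 0.53970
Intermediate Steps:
S(d) = 2*d
s(K) = -8 + 6*K**2 (s(K) = -8 + (K + K)*(K + 2*K) = -8 + (2*K)*(3*K) = -8 + 6*K**2)
(-642 + 3796)/((8*9)*s(-2) + 4692) = (-642 + 3796)/((8*9)*(-8 + 6*(-2)**2) + 4692) = 3154/(72*(-8 + 6*4) + 4692) = 3154/(72*(-8 + 24) + 4692) = 3154/(72*16 + 4692) = 3154/(1152 + 4692) = 3154/5844 = 3154*(1/5844) = 1577/2922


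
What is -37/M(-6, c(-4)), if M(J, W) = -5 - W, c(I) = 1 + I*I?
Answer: 37/22 ≈ 1.6818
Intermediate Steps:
c(I) = 1 + I²
-37/M(-6, c(-4)) = -37/(-5 - (1 + (-4)²)) = -37/(-5 - (1 + 16)) = -37/(-5 - 1*17) = -37/(-5 - 17) = -37/(-22) = -1/22*(-37) = 37/22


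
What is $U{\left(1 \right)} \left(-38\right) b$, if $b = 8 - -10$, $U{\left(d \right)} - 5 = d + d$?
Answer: $-4788$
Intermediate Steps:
$U{\left(d \right)} = 5 + 2 d$ ($U{\left(d \right)} = 5 + \left(d + d\right) = 5 + 2 d$)
$b = 18$ ($b = 8 + 10 = 18$)
$U{\left(1 \right)} \left(-38\right) b = \left(5 + 2 \cdot 1\right) \left(-38\right) 18 = \left(5 + 2\right) \left(-38\right) 18 = 7 \left(-38\right) 18 = \left(-266\right) 18 = -4788$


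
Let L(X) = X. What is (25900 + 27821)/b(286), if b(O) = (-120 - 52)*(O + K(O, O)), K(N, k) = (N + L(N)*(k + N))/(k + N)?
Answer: -53721/98470 ≈ -0.54556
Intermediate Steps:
K(N, k) = (N + N*(N + k))/(N + k) (K(N, k) = (N + N*(k + N))/(k + N) = (N + N*(N + k))/(N + k))
b(O) = -86 - 344*O (b(O) = (-120 - 52)*(O + O*(1 + O + O)/(O + O)) = -172*(O + O*(1 + 2*O)/((2*O))) = -172*(O + O*(1/(2*O))*(1 + 2*O)) = -172*(O + (½ + O)) = -172*(½ + 2*O) = -86 - 344*O)
(25900 + 27821)/b(286) = (25900 + 27821)/(-86 - 344*286) = 53721/(-86 - 98384) = 53721/(-98470) = 53721*(-1/98470) = -53721/98470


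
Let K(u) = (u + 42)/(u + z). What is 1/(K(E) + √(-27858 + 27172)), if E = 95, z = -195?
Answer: -13700/6878769 - 70000*I*√14/6878769 ≈ -0.0019916 - 0.038076*I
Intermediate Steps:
K(u) = (42 + u)/(-195 + u) (K(u) = (u + 42)/(u - 195) = (42 + u)/(-195 + u))
1/(K(E) + √(-27858 + 27172)) = 1/((42 + 95)/(-195 + 95) + √(-27858 + 27172)) = 1/(137/(-100) + √(-686)) = 1/(-1/100*137 + 7*I*√14) = 1/(-137/100 + 7*I*√14)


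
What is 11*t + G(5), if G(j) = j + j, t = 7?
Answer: 87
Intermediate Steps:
G(j) = 2*j
11*t + G(5) = 11*7 + 2*5 = 77 + 10 = 87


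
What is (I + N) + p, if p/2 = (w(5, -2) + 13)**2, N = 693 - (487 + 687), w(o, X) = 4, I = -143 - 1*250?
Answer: -296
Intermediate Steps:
I = -393 (I = -143 - 250 = -393)
N = -481 (N = 693 - 1*1174 = 693 - 1174 = -481)
p = 578 (p = 2*(4 + 13)**2 = 2*17**2 = 2*289 = 578)
(I + N) + p = (-393 - 481) + 578 = -874 + 578 = -296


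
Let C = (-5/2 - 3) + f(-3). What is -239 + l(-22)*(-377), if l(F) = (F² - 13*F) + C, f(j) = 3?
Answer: -579173/2 ≈ -2.8959e+5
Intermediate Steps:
C = -5/2 (C = (-5/2 - 3) + 3 = -11/2 + 3 = -5/2 ≈ -2.5000)
l(F) = -5/2 + F² - 13*F (l(F) = (F² - 13*F) - 5/2 = -5/2 + F² - 13*F)
-239 + l(-22)*(-377) = -239 + (-5/2 + (-22)² - 13*(-22))*(-377) = -239 + (-5/2 + 484 + 286)*(-377) = -239 + (1535/2)*(-377) = -239 - 578695/2 = -579173/2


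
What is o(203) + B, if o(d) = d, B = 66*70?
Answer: 4823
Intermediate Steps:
B = 4620
o(203) + B = 203 + 4620 = 4823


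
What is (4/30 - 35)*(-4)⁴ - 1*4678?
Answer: -204058/15 ≈ -13604.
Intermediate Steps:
(4/30 - 35)*(-4)⁴ - 1*4678 = (4*(1/30) - 35)*256 - 4678 = (2/15 - 35)*256 - 4678 = -523/15*256 - 4678 = -133888/15 - 4678 = -204058/15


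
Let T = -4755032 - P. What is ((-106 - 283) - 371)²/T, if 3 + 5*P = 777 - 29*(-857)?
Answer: -152000/1252673 ≈ -0.12134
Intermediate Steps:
P = 25627/5 (P = -⅗ + (777 - 29*(-857))/5 = -⅗ + (777 + 24853)/5 = -⅗ + (⅕)*25630 = -⅗ + 5126 = 25627/5 ≈ 5125.4)
T = -23800787/5 (T = -4755032 - 1*25627/5 = -4755032 - 25627/5 = -23800787/5 ≈ -4.7602e+6)
((-106 - 283) - 371)²/T = ((-106 - 283) - 371)²/(-23800787/5) = (-389 - 371)²*(-5/23800787) = (-760)²*(-5/23800787) = 577600*(-5/23800787) = -152000/1252673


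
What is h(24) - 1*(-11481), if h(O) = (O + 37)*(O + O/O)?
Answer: 13006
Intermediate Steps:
h(O) = (1 + O)*(37 + O) (h(O) = (37 + O)*(O + 1) = (37 + O)*(1 + O) = (1 + O)*(37 + O))
h(24) - 1*(-11481) = (37 + 24² + 38*24) - 1*(-11481) = (37 + 576 + 912) + 11481 = 1525 + 11481 = 13006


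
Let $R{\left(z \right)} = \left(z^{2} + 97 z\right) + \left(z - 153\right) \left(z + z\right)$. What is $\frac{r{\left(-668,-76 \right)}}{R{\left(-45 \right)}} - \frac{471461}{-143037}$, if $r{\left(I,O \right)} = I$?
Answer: $\frac{200074099}{61505910} \approx 3.2529$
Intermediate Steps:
$R{\left(z \right)} = z^{2} + 97 z + 2 z \left(-153 + z\right)$ ($R{\left(z \right)} = \left(z^{2} + 97 z\right) + \left(-153 + z\right) 2 z = \left(z^{2} + 97 z\right) + 2 z \left(-153 + z\right) = z^{2} + 97 z + 2 z \left(-153 + z\right)$)
$\frac{r{\left(-668,-76 \right)}}{R{\left(-45 \right)}} - \frac{471461}{-143037} = - \frac{668}{\left(-45\right) \left(-209 + 3 \left(-45\right)\right)} - \frac{471461}{-143037} = - \frac{668}{\left(-45\right) \left(-209 - 135\right)} - - \frac{471461}{143037} = - \frac{668}{\left(-45\right) \left(-344\right)} + \frac{471461}{143037} = - \frac{668}{15480} + \frac{471461}{143037} = \left(-668\right) \frac{1}{15480} + \frac{471461}{143037} = - \frac{167}{3870} + \frac{471461}{143037} = \frac{200074099}{61505910}$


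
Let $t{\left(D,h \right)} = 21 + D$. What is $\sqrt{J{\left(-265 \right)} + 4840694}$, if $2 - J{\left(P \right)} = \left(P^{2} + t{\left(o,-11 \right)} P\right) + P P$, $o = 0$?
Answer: $11 \sqrt{38891} \approx 2169.3$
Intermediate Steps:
$J{\left(P \right)} = 2 - 21 P - 2 P^{2}$ ($J{\left(P \right)} = 2 - \left(\left(P^{2} + \left(21 + 0\right) P\right) + P P\right) = 2 - \left(\left(P^{2} + 21 P\right) + P^{2}\right) = 2 - \left(2 P^{2} + 21 P\right) = 2 - 21 P - 2 P^{2}$)
$\sqrt{J{\left(-265 \right)} + 4840694} = \sqrt{\left(2 - -5565 - 2 \left(-265\right)^{2}\right) + 4840694} = \sqrt{\left(2 + 5565 - 140450\right) + 4840694} = \sqrt{-134883 + 4840694} = \sqrt{4705811} = 11 \sqrt{38891}$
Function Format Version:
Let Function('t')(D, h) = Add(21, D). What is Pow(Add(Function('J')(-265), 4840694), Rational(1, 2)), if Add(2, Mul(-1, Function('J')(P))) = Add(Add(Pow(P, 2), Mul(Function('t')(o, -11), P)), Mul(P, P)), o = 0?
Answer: Mul(11, Pow(38891, Rational(1, 2))) ≈ 2169.3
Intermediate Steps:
Function('J')(P) = Add(2, Mul(-21, P), Mul(-2, Pow(P, 2))) (Function('J')(P) = Add(2, Mul(-1, Add(Add(Pow(P, 2), Mul(Add(21, 0), P)), Mul(P, P)))) = Add(2, Mul(-1, Add(Add(Pow(P, 2), Mul(21, P)), Pow(P, 2)))) = Add(2, Mul(-1, Add(Mul(2, Pow(P, 2)), Mul(21, P)))) = Add(2, Add(Mul(-21, P), Mul(-2, Pow(P, 2)))) = Add(2, Mul(-21, P), Mul(-2, Pow(P, 2))))
Pow(Add(Function('J')(-265), 4840694), Rational(1, 2)) = Pow(Add(Add(2, Mul(-21, -265), Mul(-2, Pow(-265, 2))), 4840694), Rational(1, 2)) = Pow(Add(Add(2, 5565, Mul(-2, 70225)), 4840694), Rational(1, 2)) = Pow(Add(Add(2, 5565, -140450), 4840694), Rational(1, 2)) = Pow(Add(-134883, 4840694), Rational(1, 2)) = Pow(4705811, Rational(1, 2)) = Mul(11, Pow(38891, Rational(1, 2)))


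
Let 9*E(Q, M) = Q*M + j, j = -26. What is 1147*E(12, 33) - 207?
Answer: 422527/9 ≈ 46947.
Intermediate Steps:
E(Q, M) = -26/9 + M*Q/9 (E(Q, M) = (Q*M - 26)/9 = (M*Q - 26)/9 = (-26 + M*Q)/9 = -26/9 + M*Q/9)
1147*E(12, 33) - 207 = 1147*(-26/9 + (⅑)*33*12) - 207 = 1147*(-26/9 + 44) - 207 = 1147*(370/9) - 207 = 424390/9 - 207 = 422527/9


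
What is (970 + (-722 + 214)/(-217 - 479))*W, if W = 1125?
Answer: 63340125/58 ≈ 1.0921e+6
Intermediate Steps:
(970 + (-722 + 214)/(-217 - 479))*W = (970 + (-722 + 214)/(-217 - 479))*1125 = (970 - 508/(-696))*1125 = (970 - 508*(-1/696))*1125 = (970 + 127/174)*1125 = (168907/174)*1125 = 63340125/58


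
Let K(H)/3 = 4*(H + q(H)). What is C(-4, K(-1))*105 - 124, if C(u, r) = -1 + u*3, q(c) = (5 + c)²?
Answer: -1489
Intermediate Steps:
K(H) = 12*H + 12*(5 + H)² (K(H) = 3*(4*(H + (5 + H)²)) = 3*(4*H + 4*(5 + H)²) = 12*H + 12*(5 + H)²)
C(u, r) = -1 + 3*u
C(-4, K(-1))*105 - 124 = (-1 + 3*(-4))*105 - 124 = (-1 - 12)*105 - 124 = -13*105 - 124 = -1365 - 124 = -1489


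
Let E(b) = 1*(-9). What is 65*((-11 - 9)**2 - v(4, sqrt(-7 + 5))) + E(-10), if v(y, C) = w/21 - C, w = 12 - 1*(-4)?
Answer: 544771/21 + 65*I*sqrt(2) ≈ 25941.0 + 91.924*I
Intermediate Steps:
w = 16 (w = 12 + 4 = 16)
E(b) = -9
v(y, C) = 16/21 - C
65*((-11 - 9)**2 - v(4, sqrt(-7 + 5))) + E(-10) = 65*((-11 - 9)**2 - (16/21 - sqrt(-7 + 5))) - 9 = 65*((-20)**2 - (16/21 - sqrt(-2))) - 9 = 65*(400 - (16/21 - I*sqrt(2))) - 9 = 65*(400 + (-16/21 + I*sqrt(2))) - 9 = 65*(8384/21 + I*sqrt(2)) - 9 = (544960/21 + 65*I*sqrt(2)) - 9 = 544771/21 + 65*I*sqrt(2)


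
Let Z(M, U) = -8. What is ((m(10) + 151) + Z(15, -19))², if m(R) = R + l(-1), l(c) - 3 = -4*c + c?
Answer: 25281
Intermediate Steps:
l(c) = 3 - 3*c (l(c) = 3 + (-4*c + c) = 3 - 3*c)
m(R) = 6 + R (m(R) = R + (3 - 3*(-1)) = R + (3 + 3) = R + 6 = 6 + R)
((m(10) + 151) + Z(15, -19))² = (((6 + 10) + 151) - 8)² = ((16 + 151) - 8)² = (167 - 8)² = 159² = 25281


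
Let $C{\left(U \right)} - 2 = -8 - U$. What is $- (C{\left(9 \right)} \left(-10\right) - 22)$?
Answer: $-128$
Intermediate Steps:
$C{\left(U \right)} = -6 - U$ ($C{\left(U \right)} = 2 - \left(8 + U\right) = -6 - U$)
$- (C{\left(9 \right)} \left(-10\right) - 22) = - (\left(-6 - 9\right) \left(-10\right) - 22) = - (\left(-15\right) \left(-10\right) - 22) = - (150 - 22) = \left(-1\right) 128 = -128$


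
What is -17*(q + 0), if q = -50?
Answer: 850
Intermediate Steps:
-17*(q + 0) = -17*(-50 + 0) = -17*(-50) = 850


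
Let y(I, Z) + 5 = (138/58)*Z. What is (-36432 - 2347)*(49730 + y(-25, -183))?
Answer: -55430625042/29 ≈ -1.9114e+9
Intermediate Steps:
y(I, Z) = -5 + 69*Z/29 (y(I, Z) = -5 + (138/58)*Z = -5 + (138*(1/58))*Z = -5 + 69*Z/29)
(-36432 - 2347)*(49730 + y(-25, -183)) = (-36432 - 2347)*(49730 + (-5 + (69/29)*(-183))) = -38779*(49730 + (-5 - 12627/29)) = -38779*(49730 - 12772/29) = -38779*1429398/29 = -55430625042/29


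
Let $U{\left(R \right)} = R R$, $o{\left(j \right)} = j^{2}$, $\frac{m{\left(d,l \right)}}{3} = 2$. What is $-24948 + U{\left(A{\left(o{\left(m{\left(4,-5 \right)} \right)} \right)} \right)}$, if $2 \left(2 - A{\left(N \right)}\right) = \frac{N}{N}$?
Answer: $- \frac{99783}{4} \approx -24946.0$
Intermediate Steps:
$m{\left(d,l \right)} = 6$ ($m{\left(d,l \right)} = 3 \cdot 2 = 6$)
$A{\left(N \right)} = \frac{3}{2}$ ($A{\left(N \right)} = 2 - \frac{N \frac{1}{N}}{2} = 2 - \frac{1}{2} = \frac{3}{2}$)
$U{\left(R \right)} = R^{2}$
$-24948 + U{\left(A{\left(o{\left(m{\left(4,-5 \right)} \right)} \right)} \right)} = -24948 + \left(\frac{3}{2}\right)^{2} = -24948 + \frac{9}{4} = - \frac{99783}{4}$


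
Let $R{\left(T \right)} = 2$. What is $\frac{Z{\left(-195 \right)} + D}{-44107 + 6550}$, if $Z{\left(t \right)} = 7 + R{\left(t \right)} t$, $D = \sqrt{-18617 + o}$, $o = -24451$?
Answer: $\frac{383}{37557} - \frac{2 i \sqrt{10767}}{37557} \approx 0.010198 - 0.0055257 i$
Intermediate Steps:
$D = 2 i \sqrt{10767}$ ($D = \sqrt{-18617 - 24451} = \sqrt{-43068} = 2 i \sqrt{10767} \approx 207.53 i$)
$Z{\left(t \right)} = 7 + 2 t$
$\frac{Z{\left(-195 \right)} + D}{-44107 + 6550} = \frac{\left(7 + 2 \left(-195\right)\right) + 2 i \sqrt{10767}}{-44107 + 6550} = \frac{\left(7 - 390\right) + 2 i \sqrt{10767}}{-37557} = \left(-383 + 2 i \sqrt{10767}\right) \left(- \frac{1}{37557}\right) = \frac{383}{37557} - \frac{2 i \sqrt{10767}}{37557}$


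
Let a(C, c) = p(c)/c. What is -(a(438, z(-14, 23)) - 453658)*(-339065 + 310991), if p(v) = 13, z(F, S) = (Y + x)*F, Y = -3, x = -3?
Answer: -178303864861/14 ≈ -1.2736e+10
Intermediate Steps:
z(F, S) = -6*F (z(F, S) = (-3 - 3)*F = -6*F)
a(C, c) = 13/c
-(a(438, z(-14, 23)) - 453658)*(-339065 + 310991) = -(13/((-6*(-14))) - 453658)*(-339065 + 310991) = -(13/84 - 453658)*(-28074) = -(-38107259)*(-28074)/84 = -1*178303864861/14 = -178303864861/14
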